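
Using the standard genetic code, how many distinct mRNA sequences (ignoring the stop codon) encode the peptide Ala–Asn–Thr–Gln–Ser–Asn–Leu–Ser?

27648

Ala: 4 codons.
Asn: 2 codons.
Thr: 4 codons.
Gln: 2 codons.
Ser: 6 codons.
Asn: 2 codons.
Leu: 6 codons.
Ser: 6 codons.
4 × 2 × 4 × 2 × 6 × 2 × 6 × 6 = 27648.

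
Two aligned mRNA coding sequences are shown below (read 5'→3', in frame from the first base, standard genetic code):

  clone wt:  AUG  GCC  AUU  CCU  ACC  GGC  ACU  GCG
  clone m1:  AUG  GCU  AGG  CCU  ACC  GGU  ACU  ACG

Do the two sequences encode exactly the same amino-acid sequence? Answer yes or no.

Codon 1: AUG Met / AUG Met — identical.
Codon 2: GCC Ala / GCU Ala — synonymous.
Codon 3: AUU Ile / AGG Arg — nonsynonymous.
Codon 4: CCU Pro / CCU Pro — identical.
Codon 5: ACC Thr / ACC Thr — identical.
Codon 6: GGC Gly / GGU Gly — synonymous.
Codon 7: ACU Thr / ACU Thr — identical.
Codon 8: GCG Ala / ACG Thr — nonsynonymous.
Nonsynonymous differences: 2 → different protein.

no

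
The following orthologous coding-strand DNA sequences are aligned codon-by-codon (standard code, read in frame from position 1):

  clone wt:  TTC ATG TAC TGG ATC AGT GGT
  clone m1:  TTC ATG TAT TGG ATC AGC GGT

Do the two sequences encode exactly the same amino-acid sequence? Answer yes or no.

Codon 1: TTC Phe / TTC Phe — identical.
Codon 2: ATG Met / ATG Met — identical.
Codon 3: TAC Tyr / TAT Tyr — synonymous.
Codon 4: TGG Trp / TGG Trp — identical.
Codon 5: ATC Ile / ATC Ile — identical.
Codon 6: AGT Ser / AGC Ser — synonymous.
Codon 7: GGT Gly / GGT Gly — identical.
Nonsynonymous differences: 0 → same protein.

yes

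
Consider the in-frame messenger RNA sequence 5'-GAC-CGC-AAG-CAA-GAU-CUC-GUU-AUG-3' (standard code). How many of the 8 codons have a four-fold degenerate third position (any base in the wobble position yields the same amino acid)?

3

Codon 1 GAC (Asp): third position 2-fold.
Codon 2 CGC (Arg): third position 4-fold.
Codon 3 AAG (Lys): third position 2-fold.
Codon 4 CAA (Gln): third position 2-fold.
Codon 5 GAU (Asp): third position 2-fold.
Codon 6 CUC (Leu): third position 4-fold.
Codon 7 GUU (Val): third position 4-fold.
Codon 8 AUG (Met): third position 1-fold.
Four-fold degenerate third positions: 3.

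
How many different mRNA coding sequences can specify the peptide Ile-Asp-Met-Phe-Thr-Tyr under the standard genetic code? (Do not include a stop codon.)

Ile: 3 codons.
Asp: 2 codons.
Met: 1 codon.
Phe: 2 codons.
Thr: 4 codons.
Tyr: 2 codons.
3 × 2 × 1 × 2 × 4 × 2 = 96.

96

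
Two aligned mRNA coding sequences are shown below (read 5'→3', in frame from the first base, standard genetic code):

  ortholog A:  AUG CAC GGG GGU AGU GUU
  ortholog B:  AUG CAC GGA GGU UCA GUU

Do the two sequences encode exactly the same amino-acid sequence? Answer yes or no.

Codon 1: AUG Met / AUG Met — identical.
Codon 2: CAC His / CAC His — identical.
Codon 3: GGG Gly / GGA Gly — synonymous.
Codon 4: GGU Gly / GGU Gly — identical.
Codon 5: AGU Ser / UCA Ser — synonymous.
Codon 6: GUU Val / GUU Val — identical.
Nonsynonymous differences: 0 → same protein.

yes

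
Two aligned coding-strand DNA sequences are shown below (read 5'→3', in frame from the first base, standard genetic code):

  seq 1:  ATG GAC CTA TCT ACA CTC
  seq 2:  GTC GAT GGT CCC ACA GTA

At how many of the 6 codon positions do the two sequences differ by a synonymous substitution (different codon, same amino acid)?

Codon 1: ATG Met / GTC Val — nonsynonymous.
Codon 2: GAC Asp / GAT Asp — synonymous.
Codon 3: CTA Leu / GGT Gly — nonsynonymous.
Codon 4: TCT Ser / CCC Pro — nonsynonymous.
Codon 5: ACA Thr / ACA Thr — identical.
Codon 6: CTC Leu / GTA Val — nonsynonymous.
Synonymous differences: 1.

1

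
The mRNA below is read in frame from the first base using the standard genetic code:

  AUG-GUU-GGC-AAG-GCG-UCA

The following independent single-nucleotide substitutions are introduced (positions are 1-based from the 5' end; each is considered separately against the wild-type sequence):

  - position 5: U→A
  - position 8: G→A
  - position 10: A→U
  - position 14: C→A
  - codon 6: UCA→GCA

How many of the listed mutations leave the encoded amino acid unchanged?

Codon 2: GUU (Val) → GAU (Asp) — missense.
Codon 3: GGC (Gly) → GAC (Asp) — missense.
Codon 4: AAG (Lys) → UAG (Stop) — nonsense.
Codon 5: GCG (Ala) → GAG (Glu) — missense.
Codon 6: UCA (Ser) → GCA (Ala) — missense.
Synonymous: 0 of 5.

0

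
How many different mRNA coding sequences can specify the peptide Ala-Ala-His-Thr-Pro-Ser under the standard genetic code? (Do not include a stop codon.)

3072

Ala: 4 codons.
Ala: 4 codons.
His: 2 codons.
Thr: 4 codons.
Pro: 4 codons.
Ser: 6 codons.
4 × 4 × 2 × 4 × 4 × 6 = 3072.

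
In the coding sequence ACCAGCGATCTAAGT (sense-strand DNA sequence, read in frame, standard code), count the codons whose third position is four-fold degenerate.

2

Codon 1 ACC (Thr): third position 4-fold.
Codon 2 AGC (Ser): third position 2-fold.
Codon 3 GAT (Asp): third position 2-fold.
Codon 4 CTA (Leu): third position 4-fold.
Codon 5 AGT (Ser): third position 2-fold.
Four-fold degenerate third positions: 2.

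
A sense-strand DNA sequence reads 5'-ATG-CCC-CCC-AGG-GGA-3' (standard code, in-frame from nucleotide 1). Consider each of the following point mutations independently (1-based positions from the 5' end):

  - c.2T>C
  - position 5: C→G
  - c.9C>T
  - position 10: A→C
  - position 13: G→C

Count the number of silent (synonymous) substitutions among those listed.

2

Codon 1: ATG (Met) → ACG (Thr) — missense.
Codon 2: CCC (Pro) → CGC (Arg) — missense.
Codon 3: CCC (Pro) → CCT (Pro) — synonymous.
Codon 4: AGG (Arg) → CGG (Arg) — synonymous.
Codon 5: GGA (Gly) → CGA (Arg) — missense.
Synonymous: 2 of 5.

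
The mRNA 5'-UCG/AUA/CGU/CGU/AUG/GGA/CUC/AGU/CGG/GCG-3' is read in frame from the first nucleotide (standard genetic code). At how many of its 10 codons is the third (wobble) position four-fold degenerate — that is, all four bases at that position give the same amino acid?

Codon 1 UCG (Ser): third position 4-fold.
Codon 2 AUA (Ile): third position 3-fold.
Codon 3 CGU (Arg): third position 4-fold.
Codon 4 CGU (Arg): third position 4-fold.
Codon 5 AUG (Met): third position 1-fold.
Codon 6 GGA (Gly): third position 4-fold.
Codon 7 CUC (Leu): third position 4-fold.
Codon 8 AGU (Ser): third position 2-fold.
Codon 9 CGG (Arg): third position 4-fold.
Codon 10 GCG (Ala): third position 4-fold.
Four-fold degenerate third positions: 7.

7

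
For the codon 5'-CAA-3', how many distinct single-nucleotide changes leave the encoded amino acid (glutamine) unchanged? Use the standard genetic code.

Position 1: none → 0 synonymous.
Position 2: none → 0 synonymous.
Position 3: CAG → 1 synonymous.
Total: 0 + 0 + 1 = 1.

1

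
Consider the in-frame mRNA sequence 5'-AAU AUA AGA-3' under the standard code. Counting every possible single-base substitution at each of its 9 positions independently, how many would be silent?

Codon 1 (AAU, Asn): 1 synonymous substitution.
Codon 2 (AUA, Ile): 2 synonymous substitutions.
Codon 3 (AGA, Arg): 2 synonymous substitutions.
Total: 1 + 2 + 2 = 5.

5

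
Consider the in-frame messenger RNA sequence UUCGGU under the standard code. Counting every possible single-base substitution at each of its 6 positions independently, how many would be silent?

4

Codon 1 (UUC, Phe): 1 synonymous substitution.
Codon 2 (GGU, Gly): 3 synonymous substitutions.
Total: 1 + 3 = 4.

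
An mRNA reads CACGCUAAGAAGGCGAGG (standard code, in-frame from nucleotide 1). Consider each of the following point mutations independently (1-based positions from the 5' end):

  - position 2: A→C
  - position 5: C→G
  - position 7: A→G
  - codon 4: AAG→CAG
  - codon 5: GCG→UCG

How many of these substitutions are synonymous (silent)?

Codon 1: CAC (His) → CCC (Pro) — missense.
Codon 2: GCU (Ala) → GGU (Gly) — missense.
Codon 3: AAG (Lys) → GAG (Glu) — missense.
Codon 4: AAG (Lys) → CAG (Gln) — missense.
Codon 5: GCG (Ala) → UCG (Ser) — missense.
Synonymous: 0 of 5.

0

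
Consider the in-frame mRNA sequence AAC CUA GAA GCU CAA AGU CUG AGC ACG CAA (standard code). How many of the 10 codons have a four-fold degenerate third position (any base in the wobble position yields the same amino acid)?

Codon 1 AAC (Asn): third position 2-fold.
Codon 2 CUA (Leu): third position 4-fold.
Codon 3 GAA (Glu): third position 2-fold.
Codon 4 GCU (Ala): third position 4-fold.
Codon 5 CAA (Gln): third position 2-fold.
Codon 6 AGU (Ser): third position 2-fold.
Codon 7 CUG (Leu): third position 4-fold.
Codon 8 AGC (Ser): third position 2-fold.
Codon 9 ACG (Thr): third position 4-fold.
Codon 10 CAA (Gln): third position 2-fold.
Four-fold degenerate third positions: 4.

4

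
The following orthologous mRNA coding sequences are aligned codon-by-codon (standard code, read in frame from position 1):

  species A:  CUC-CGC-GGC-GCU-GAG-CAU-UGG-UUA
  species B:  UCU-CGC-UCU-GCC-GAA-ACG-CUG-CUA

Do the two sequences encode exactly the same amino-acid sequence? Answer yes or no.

Codon 1: CUC Leu / UCU Ser — nonsynonymous.
Codon 2: CGC Arg / CGC Arg — identical.
Codon 3: GGC Gly / UCU Ser — nonsynonymous.
Codon 4: GCU Ala / GCC Ala — synonymous.
Codon 5: GAG Glu / GAA Glu — synonymous.
Codon 6: CAU His / ACG Thr — nonsynonymous.
Codon 7: UGG Trp / CUG Leu — nonsynonymous.
Codon 8: UUA Leu / CUA Leu — synonymous.
Nonsynonymous differences: 4 → different protein.

no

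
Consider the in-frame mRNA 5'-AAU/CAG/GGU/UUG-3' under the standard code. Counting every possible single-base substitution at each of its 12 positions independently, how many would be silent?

Codon 1 (AAU, Asn): 1 synonymous substitution.
Codon 2 (CAG, Gln): 1 synonymous substitution.
Codon 3 (GGU, Gly): 3 synonymous substitutions.
Codon 4 (UUG, Leu): 2 synonymous substitutions.
Total: 1 + 1 + 3 + 2 = 7.

7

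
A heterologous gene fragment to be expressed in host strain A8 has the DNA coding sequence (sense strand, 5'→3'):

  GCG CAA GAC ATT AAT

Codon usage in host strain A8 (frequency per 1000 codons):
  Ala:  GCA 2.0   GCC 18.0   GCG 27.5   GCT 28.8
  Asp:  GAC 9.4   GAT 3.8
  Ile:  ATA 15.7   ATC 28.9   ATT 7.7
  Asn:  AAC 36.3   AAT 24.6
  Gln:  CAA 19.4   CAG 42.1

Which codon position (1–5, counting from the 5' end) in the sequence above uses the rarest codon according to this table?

Codon 1 GCG (Ala): 27.5 per 1000.
Codon 2 CAA (Gln): 19.4 per 1000.
Codon 3 GAC (Asp): 9.4 per 1000.
Codon 4 ATT (Ile): 7.7 per 1000.
Codon 5 AAT (Asn): 24.6 per 1000.
Lowest frequency is 7.7 at codon 4.

4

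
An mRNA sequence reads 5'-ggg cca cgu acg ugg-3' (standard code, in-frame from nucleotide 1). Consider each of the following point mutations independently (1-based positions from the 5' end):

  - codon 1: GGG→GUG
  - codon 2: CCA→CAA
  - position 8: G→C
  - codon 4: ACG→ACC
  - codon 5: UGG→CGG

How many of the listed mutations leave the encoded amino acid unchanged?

1

Codon 1: GGG (Gly) → GUG (Val) — missense.
Codon 2: CCA (Pro) → CAA (Gln) — missense.
Codon 3: CGU (Arg) → CCU (Pro) — missense.
Codon 4: ACG (Thr) → ACC (Thr) — synonymous.
Codon 5: UGG (Trp) → CGG (Arg) — missense.
Synonymous: 1 of 5.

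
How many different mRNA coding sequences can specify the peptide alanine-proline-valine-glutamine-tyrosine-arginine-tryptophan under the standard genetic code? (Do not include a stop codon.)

Ala: 4 codons.
Pro: 4 codons.
Val: 4 codons.
Gln: 2 codons.
Tyr: 2 codons.
Arg: 6 codons.
Trp: 1 codon.
4 × 4 × 4 × 2 × 2 × 6 × 1 = 1536.

1536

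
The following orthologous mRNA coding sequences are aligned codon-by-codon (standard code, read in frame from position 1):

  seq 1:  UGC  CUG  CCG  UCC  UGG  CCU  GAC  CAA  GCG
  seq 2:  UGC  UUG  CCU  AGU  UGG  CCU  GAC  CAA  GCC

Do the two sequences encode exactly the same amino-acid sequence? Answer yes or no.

yes

Codon 1: UGC Cys / UGC Cys — identical.
Codon 2: CUG Leu / UUG Leu — synonymous.
Codon 3: CCG Pro / CCU Pro — synonymous.
Codon 4: UCC Ser / AGU Ser — synonymous.
Codon 5: UGG Trp / UGG Trp — identical.
Codon 6: CCU Pro / CCU Pro — identical.
Codon 7: GAC Asp / GAC Asp — identical.
Codon 8: CAA Gln / CAA Gln — identical.
Codon 9: GCG Ala / GCC Ala — synonymous.
Nonsynonymous differences: 0 → same protein.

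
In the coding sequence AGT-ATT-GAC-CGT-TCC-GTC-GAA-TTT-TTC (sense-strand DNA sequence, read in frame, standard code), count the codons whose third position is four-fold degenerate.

3

Codon 1 AGT (Ser): third position 2-fold.
Codon 2 ATT (Ile): third position 3-fold.
Codon 3 GAC (Asp): third position 2-fold.
Codon 4 CGT (Arg): third position 4-fold.
Codon 5 TCC (Ser): third position 4-fold.
Codon 6 GTC (Val): third position 4-fold.
Codon 7 GAA (Glu): third position 2-fold.
Codon 8 TTT (Phe): third position 2-fold.
Codon 9 TTC (Phe): third position 2-fold.
Four-fold degenerate third positions: 3.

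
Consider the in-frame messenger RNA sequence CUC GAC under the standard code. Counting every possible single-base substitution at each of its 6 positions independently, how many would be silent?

Codon 1 (CUC, Leu): 3 synonymous substitutions.
Codon 2 (GAC, Asp): 1 synonymous substitution.
Total: 3 + 1 = 4.

4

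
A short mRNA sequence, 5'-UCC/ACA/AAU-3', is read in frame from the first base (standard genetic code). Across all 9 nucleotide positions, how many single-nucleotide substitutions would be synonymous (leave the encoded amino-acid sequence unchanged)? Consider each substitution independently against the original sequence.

Codon 1 (UCC, Ser): 3 synonymous substitutions.
Codon 2 (ACA, Thr): 3 synonymous substitutions.
Codon 3 (AAU, Asn): 1 synonymous substitution.
Total: 3 + 3 + 1 = 7.

7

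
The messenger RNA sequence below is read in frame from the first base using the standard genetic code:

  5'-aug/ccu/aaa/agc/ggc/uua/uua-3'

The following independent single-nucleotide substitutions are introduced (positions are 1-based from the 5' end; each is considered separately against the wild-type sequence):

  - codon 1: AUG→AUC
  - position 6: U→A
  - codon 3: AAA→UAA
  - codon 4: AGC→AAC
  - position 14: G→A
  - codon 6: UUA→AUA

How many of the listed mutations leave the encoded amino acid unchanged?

1

Codon 1: AUG (Met) → AUC (Ile) — missense.
Codon 2: CCU (Pro) → CCA (Pro) — synonymous.
Codon 3: AAA (Lys) → UAA (Stop) — nonsense.
Codon 4: AGC (Ser) → AAC (Asn) — missense.
Codon 5: GGC (Gly) → GAC (Asp) — missense.
Codon 6: UUA (Leu) → AUA (Ile) — missense.
Synonymous: 1 of 6.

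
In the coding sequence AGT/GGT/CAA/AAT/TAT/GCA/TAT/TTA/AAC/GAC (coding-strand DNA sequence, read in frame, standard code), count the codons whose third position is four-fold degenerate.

Codon 1 AGT (Ser): third position 2-fold.
Codon 2 GGT (Gly): third position 4-fold.
Codon 3 CAA (Gln): third position 2-fold.
Codon 4 AAT (Asn): third position 2-fold.
Codon 5 TAT (Tyr): third position 2-fold.
Codon 6 GCA (Ala): third position 4-fold.
Codon 7 TAT (Tyr): third position 2-fold.
Codon 8 TTA (Leu): third position 2-fold.
Codon 9 AAC (Asn): third position 2-fold.
Codon 10 GAC (Asp): third position 2-fold.
Four-fold degenerate third positions: 2.

2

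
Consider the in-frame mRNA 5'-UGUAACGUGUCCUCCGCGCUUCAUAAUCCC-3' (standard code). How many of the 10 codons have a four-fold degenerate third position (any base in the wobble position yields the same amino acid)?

Codon 1 UGU (Cys): third position 2-fold.
Codon 2 AAC (Asn): third position 2-fold.
Codon 3 GUG (Val): third position 4-fold.
Codon 4 UCC (Ser): third position 4-fold.
Codon 5 UCC (Ser): third position 4-fold.
Codon 6 GCG (Ala): third position 4-fold.
Codon 7 CUU (Leu): third position 4-fold.
Codon 8 CAU (His): third position 2-fold.
Codon 9 AAU (Asn): third position 2-fold.
Codon 10 CCC (Pro): third position 4-fold.
Four-fold degenerate third positions: 6.

6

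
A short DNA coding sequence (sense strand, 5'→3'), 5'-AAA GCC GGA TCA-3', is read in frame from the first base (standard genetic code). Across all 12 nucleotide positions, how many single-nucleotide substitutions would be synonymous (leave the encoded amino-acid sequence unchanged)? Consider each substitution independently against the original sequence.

Codon 1 (AAA, Lys): 1 synonymous substitution.
Codon 2 (GCC, Ala): 3 synonymous substitutions.
Codon 3 (GGA, Gly): 3 synonymous substitutions.
Codon 4 (TCA, Ser): 3 synonymous substitutions.
Total: 1 + 3 + 3 + 3 = 10.

10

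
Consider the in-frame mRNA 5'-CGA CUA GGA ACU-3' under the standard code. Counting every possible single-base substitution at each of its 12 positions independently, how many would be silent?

14

Codon 1 (CGA, Arg): 4 synonymous substitutions.
Codon 2 (CUA, Leu): 4 synonymous substitutions.
Codon 3 (GGA, Gly): 3 synonymous substitutions.
Codon 4 (ACU, Thr): 3 synonymous substitutions.
Total: 4 + 4 + 3 + 3 = 14.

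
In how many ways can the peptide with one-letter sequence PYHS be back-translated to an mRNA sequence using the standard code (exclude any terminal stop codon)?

96

Pro: 4 codons.
Tyr: 2 codons.
His: 2 codons.
Ser: 6 codons.
4 × 2 × 2 × 6 = 96.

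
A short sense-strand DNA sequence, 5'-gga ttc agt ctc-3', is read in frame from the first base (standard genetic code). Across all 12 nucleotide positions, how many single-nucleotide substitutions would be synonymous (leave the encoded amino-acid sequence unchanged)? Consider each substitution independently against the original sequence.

Codon 1 (GGA, Gly): 3 synonymous substitutions.
Codon 2 (TTC, Phe): 1 synonymous substitution.
Codon 3 (AGT, Ser): 1 synonymous substitution.
Codon 4 (CTC, Leu): 3 synonymous substitutions.
Total: 3 + 1 + 1 + 3 = 8.

8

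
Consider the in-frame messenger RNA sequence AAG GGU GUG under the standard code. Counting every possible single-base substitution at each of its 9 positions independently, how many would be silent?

Codon 1 (AAG, Lys): 1 synonymous substitution.
Codon 2 (GGU, Gly): 3 synonymous substitutions.
Codon 3 (GUG, Val): 3 synonymous substitutions.
Total: 1 + 3 + 3 = 7.

7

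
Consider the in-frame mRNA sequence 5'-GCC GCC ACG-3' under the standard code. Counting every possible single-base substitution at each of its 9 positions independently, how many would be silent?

9

Codon 1 (GCC, Ala): 3 synonymous substitutions.
Codon 2 (GCC, Ala): 3 synonymous substitutions.
Codon 3 (ACG, Thr): 3 synonymous substitutions.
Total: 3 + 3 + 3 = 9.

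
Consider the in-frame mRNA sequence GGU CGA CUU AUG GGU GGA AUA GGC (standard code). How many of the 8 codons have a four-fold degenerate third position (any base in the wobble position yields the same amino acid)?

6

Codon 1 GGU (Gly): third position 4-fold.
Codon 2 CGA (Arg): third position 4-fold.
Codon 3 CUU (Leu): third position 4-fold.
Codon 4 AUG (Met): third position 1-fold.
Codon 5 GGU (Gly): third position 4-fold.
Codon 6 GGA (Gly): third position 4-fold.
Codon 7 AUA (Ile): third position 3-fold.
Codon 8 GGC (Gly): third position 4-fold.
Four-fold degenerate third positions: 6.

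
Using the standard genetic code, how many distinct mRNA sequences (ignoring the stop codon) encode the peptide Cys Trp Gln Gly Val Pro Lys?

Cys: 2 codons.
Trp: 1 codon.
Gln: 2 codons.
Gly: 4 codons.
Val: 4 codons.
Pro: 4 codons.
Lys: 2 codons.
2 × 1 × 2 × 4 × 4 × 4 × 2 = 512.

512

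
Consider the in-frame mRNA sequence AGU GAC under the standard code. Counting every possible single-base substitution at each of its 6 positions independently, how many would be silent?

2

Codon 1 (AGU, Ser): 1 synonymous substitution.
Codon 2 (GAC, Asp): 1 synonymous substitution.
Total: 1 + 1 = 2.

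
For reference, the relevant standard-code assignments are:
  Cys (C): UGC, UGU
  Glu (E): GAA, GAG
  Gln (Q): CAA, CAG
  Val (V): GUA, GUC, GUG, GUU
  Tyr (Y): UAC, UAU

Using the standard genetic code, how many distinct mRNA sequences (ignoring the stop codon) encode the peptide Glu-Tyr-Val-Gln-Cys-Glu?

Glu: 2 codons.
Tyr: 2 codons.
Val: 4 codons.
Gln: 2 codons.
Cys: 2 codons.
Glu: 2 codons.
2 × 2 × 4 × 2 × 2 × 2 = 128.

128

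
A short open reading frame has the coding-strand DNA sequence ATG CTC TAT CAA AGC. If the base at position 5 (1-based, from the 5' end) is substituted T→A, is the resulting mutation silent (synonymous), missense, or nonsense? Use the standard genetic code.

Position 5 falls in codon 2: CTC → Leu.
After the substitution the codon is CAC → His.
Leu ≠ His, so this is a missense mutation.

missense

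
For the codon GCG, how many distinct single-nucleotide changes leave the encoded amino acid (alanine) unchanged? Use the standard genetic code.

3

Position 1: none → 0 synonymous.
Position 2: none → 0 synonymous.
Position 3: GCT, GCC, GCA → 3 synonymous.
Total: 0 + 0 + 3 = 3.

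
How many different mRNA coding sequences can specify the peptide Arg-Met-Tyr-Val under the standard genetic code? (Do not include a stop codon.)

48

Arg: 6 codons.
Met: 1 codon.
Tyr: 2 codons.
Val: 4 codons.
6 × 1 × 2 × 4 = 48.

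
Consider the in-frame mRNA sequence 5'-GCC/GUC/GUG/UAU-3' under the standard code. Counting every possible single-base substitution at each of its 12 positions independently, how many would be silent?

10

Codon 1 (GCC, Ala): 3 synonymous substitutions.
Codon 2 (GUC, Val): 3 synonymous substitutions.
Codon 3 (GUG, Val): 3 synonymous substitutions.
Codon 4 (UAU, Tyr): 1 synonymous substitution.
Total: 3 + 3 + 3 + 1 = 10.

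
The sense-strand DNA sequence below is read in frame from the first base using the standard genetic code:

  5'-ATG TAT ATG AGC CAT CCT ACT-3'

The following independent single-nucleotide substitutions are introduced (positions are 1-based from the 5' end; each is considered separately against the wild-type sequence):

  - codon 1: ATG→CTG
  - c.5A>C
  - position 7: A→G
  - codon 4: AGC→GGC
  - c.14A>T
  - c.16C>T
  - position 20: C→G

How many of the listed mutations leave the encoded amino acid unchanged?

0

Codon 1: ATG (Met) → CTG (Leu) — missense.
Codon 2: TAT (Tyr) → TCT (Ser) — missense.
Codon 3: ATG (Met) → GTG (Val) — missense.
Codon 4: AGC (Ser) → GGC (Gly) — missense.
Codon 5: CAT (His) → CTT (Leu) — missense.
Codon 6: CCT (Pro) → TCT (Ser) — missense.
Codon 7: ACT (Thr) → AGT (Ser) — missense.
Synonymous: 0 of 7.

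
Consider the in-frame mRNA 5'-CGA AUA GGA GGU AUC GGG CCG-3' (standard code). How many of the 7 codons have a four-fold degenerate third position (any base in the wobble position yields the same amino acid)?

Codon 1 CGA (Arg): third position 4-fold.
Codon 2 AUA (Ile): third position 3-fold.
Codon 3 GGA (Gly): third position 4-fold.
Codon 4 GGU (Gly): third position 4-fold.
Codon 5 AUC (Ile): third position 3-fold.
Codon 6 GGG (Gly): third position 4-fold.
Codon 7 CCG (Pro): third position 4-fold.
Four-fold degenerate third positions: 5.

5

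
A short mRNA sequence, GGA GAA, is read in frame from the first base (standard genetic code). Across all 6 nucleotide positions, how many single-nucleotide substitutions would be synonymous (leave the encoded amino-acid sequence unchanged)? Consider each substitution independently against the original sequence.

Codon 1 (GGA, Gly): 3 synonymous substitutions.
Codon 2 (GAA, Glu): 1 synonymous substitution.
Total: 3 + 1 = 4.

4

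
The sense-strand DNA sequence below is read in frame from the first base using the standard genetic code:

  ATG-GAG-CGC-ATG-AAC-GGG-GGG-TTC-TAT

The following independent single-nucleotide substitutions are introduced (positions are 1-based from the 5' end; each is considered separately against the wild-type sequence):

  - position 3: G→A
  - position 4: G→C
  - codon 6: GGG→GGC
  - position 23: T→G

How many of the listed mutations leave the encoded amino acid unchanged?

Codon 1: ATG (Met) → ATA (Ile) — missense.
Codon 2: GAG (Glu) → CAG (Gln) — missense.
Codon 6: GGG (Gly) → GGC (Gly) — synonymous.
Codon 8: TTC (Phe) → TGC (Cys) — missense.
Synonymous: 1 of 4.

1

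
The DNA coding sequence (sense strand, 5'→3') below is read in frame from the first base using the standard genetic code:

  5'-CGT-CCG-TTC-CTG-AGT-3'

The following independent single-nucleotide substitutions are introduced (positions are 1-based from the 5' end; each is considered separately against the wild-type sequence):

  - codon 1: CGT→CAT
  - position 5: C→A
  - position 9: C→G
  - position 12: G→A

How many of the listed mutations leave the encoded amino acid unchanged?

Codon 1: CGT (Arg) → CAT (His) — missense.
Codon 2: CCG (Pro) → CAG (Gln) — missense.
Codon 3: TTC (Phe) → TTG (Leu) — missense.
Codon 4: CTG (Leu) → CTA (Leu) — synonymous.
Synonymous: 1 of 4.

1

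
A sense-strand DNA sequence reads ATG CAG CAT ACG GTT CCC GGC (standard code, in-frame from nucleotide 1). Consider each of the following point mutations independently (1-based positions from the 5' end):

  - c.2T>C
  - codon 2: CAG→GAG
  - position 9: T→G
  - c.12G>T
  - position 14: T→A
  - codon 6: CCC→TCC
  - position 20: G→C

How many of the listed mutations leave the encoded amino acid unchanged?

1

Codon 1: ATG (Met) → ACG (Thr) — missense.
Codon 2: CAG (Gln) → GAG (Glu) — missense.
Codon 3: CAT (His) → CAG (Gln) — missense.
Codon 4: ACG (Thr) → ACT (Thr) — synonymous.
Codon 5: GTT (Val) → GAT (Asp) — missense.
Codon 6: CCC (Pro) → TCC (Ser) — missense.
Codon 7: GGC (Gly) → GCC (Ala) — missense.
Synonymous: 1 of 7.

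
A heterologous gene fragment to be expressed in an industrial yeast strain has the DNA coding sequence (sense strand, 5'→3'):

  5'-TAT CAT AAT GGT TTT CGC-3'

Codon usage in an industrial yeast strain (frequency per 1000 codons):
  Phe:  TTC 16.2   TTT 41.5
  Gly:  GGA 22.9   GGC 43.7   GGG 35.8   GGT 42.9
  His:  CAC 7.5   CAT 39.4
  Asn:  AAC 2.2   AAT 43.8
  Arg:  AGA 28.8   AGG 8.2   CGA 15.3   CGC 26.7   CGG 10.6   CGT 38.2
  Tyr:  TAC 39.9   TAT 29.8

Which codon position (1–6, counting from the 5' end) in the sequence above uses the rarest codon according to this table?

6

Codon 1 TAT (Tyr): 29.8 per 1000.
Codon 2 CAT (His): 39.4 per 1000.
Codon 3 AAT (Asn): 43.8 per 1000.
Codon 4 GGT (Gly): 42.9 per 1000.
Codon 5 TTT (Phe): 41.5 per 1000.
Codon 6 CGC (Arg): 26.7 per 1000.
Lowest frequency is 26.7 at codon 6.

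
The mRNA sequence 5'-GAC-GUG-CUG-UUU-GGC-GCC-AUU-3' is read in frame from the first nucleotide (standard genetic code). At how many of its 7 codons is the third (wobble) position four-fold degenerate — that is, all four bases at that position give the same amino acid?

4

Codon 1 GAC (Asp): third position 2-fold.
Codon 2 GUG (Val): third position 4-fold.
Codon 3 CUG (Leu): third position 4-fold.
Codon 4 UUU (Phe): third position 2-fold.
Codon 5 GGC (Gly): third position 4-fold.
Codon 6 GCC (Ala): third position 4-fold.
Codon 7 AUU (Ile): third position 3-fold.
Four-fold degenerate third positions: 4.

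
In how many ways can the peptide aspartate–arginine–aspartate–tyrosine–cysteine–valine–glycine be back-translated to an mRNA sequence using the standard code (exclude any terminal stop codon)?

Asp: 2 codons.
Arg: 6 codons.
Asp: 2 codons.
Tyr: 2 codons.
Cys: 2 codons.
Val: 4 codons.
Gly: 4 codons.
2 × 6 × 2 × 2 × 2 × 4 × 4 = 1536.

1536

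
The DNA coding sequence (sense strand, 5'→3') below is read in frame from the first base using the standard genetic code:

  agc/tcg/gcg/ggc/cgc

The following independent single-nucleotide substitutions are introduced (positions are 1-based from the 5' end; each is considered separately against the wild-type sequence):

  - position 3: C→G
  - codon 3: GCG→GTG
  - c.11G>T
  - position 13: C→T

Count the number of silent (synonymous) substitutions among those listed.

0

Codon 1: AGC (Ser) → AGG (Arg) — missense.
Codon 3: GCG (Ala) → GTG (Val) — missense.
Codon 4: GGC (Gly) → GTC (Val) — missense.
Codon 5: CGC (Arg) → TGC (Cys) — missense.
Synonymous: 0 of 4.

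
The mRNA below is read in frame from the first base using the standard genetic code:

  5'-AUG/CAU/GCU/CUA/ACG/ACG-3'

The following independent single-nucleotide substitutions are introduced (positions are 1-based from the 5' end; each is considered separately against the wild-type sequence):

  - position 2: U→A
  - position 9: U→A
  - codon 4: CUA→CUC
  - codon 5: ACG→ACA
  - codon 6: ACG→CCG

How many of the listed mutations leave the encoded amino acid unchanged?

Codon 1: AUG (Met) → AAG (Lys) — missense.
Codon 3: GCU (Ala) → GCA (Ala) — synonymous.
Codon 4: CUA (Leu) → CUC (Leu) — synonymous.
Codon 5: ACG (Thr) → ACA (Thr) — synonymous.
Codon 6: ACG (Thr) → CCG (Pro) — missense.
Synonymous: 3 of 5.

3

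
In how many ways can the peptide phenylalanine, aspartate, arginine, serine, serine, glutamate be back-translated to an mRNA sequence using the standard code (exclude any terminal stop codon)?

1728

Phe: 2 codons.
Asp: 2 codons.
Arg: 6 codons.
Ser: 6 codons.
Ser: 6 codons.
Glu: 2 codons.
2 × 2 × 6 × 6 × 6 × 2 = 1728.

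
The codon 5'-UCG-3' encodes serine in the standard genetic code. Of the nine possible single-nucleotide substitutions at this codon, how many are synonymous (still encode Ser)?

Position 1: none → 0 synonymous.
Position 2: none → 0 synonymous.
Position 3: UCU, UCC, UCA → 3 synonymous.
Total: 0 + 0 + 3 = 3.

3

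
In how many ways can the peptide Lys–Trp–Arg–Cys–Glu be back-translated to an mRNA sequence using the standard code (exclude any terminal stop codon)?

48

Lys: 2 codons.
Trp: 1 codon.
Arg: 6 codons.
Cys: 2 codons.
Glu: 2 codons.
2 × 1 × 6 × 2 × 2 = 48.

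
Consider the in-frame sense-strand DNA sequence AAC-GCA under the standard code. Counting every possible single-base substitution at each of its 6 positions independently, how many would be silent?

Codon 1 (AAC, Asn): 1 synonymous substitution.
Codon 2 (GCA, Ala): 3 synonymous substitutions.
Total: 1 + 3 = 4.

4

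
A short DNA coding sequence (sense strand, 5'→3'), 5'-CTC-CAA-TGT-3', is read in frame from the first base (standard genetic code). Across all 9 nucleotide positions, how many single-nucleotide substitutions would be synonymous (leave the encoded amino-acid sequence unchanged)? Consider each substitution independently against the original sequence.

Codon 1 (CTC, Leu): 3 synonymous substitutions.
Codon 2 (CAA, Gln): 1 synonymous substitution.
Codon 3 (TGT, Cys): 1 synonymous substitution.
Total: 3 + 1 + 1 = 5.

5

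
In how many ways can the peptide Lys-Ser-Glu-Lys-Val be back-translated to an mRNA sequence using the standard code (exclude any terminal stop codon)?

Lys: 2 codons.
Ser: 6 codons.
Glu: 2 codons.
Lys: 2 codons.
Val: 4 codons.
2 × 6 × 2 × 2 × 4 = 192.

192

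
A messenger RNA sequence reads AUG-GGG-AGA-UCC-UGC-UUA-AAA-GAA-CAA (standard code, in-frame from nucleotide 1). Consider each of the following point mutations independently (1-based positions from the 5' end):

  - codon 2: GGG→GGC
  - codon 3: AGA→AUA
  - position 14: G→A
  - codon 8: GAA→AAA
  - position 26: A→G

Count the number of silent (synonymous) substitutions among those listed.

Codon 2: GGG (Gly) → GGC (Gly) — synonymous.
Codon 3: AGA (Arg) → AUA (Ile) — missense.
Codon 5: UGC (Cys) → UAC (Tyr) — missense.
Codon 8: GAA (Glu) → AAA (Lys) — missense.
Codon 9: CAA (Gln) → CGA (Arg) — missense.
Synonymous: 1 of 5.

1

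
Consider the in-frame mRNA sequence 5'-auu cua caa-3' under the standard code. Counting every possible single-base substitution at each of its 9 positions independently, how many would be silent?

7

Codon 1 (AUU, Ile): 2 synonymous substitutions.
Codon 2 (CUA, Leu): 4 synonymous substitutions.
Codon 3 (CAA, Gln): 1 synonymous substitution.
Total: 2 + 4 + 1 = 7.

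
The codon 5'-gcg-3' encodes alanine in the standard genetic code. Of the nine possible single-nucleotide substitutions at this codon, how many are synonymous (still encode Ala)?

3

Position 1: none → 0 synonymous.
Position 2: none → 0 synonymous.
Position 3: GCT, GCC, GCA → 3 synonymous.
Total: 0 + 0 + 3 = 3.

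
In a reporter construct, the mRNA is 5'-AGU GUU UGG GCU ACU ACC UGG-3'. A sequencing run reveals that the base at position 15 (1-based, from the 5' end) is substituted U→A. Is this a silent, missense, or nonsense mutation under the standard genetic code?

silent

Position 15 falls in codon 5: ACU → Thr.
After the substitution the codon is ACA → Thr.
Both encode Thr, so the change is synonymous.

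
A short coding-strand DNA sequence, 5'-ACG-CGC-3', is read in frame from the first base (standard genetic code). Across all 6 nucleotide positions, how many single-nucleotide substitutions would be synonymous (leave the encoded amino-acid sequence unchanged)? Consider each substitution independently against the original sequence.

Codon 1 (ACG, Thr): 3 synonymous substitutions.
Codon 2 (CGC, Arg): 3 synonymous substitutions.
Total: 3 + 3 = 6.

6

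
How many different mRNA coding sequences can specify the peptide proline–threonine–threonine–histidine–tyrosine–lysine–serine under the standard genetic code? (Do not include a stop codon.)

Pro: 4 codons.
Thr: 4 codons.
Thr: 4 codons.
His: 2 codons.
Tyr: 2 codons.
Lys: 2 codons.
Ser: 6 codons.
4 × 4 × 4 × 2 × 2 × 2 × 6 = 3072.

3072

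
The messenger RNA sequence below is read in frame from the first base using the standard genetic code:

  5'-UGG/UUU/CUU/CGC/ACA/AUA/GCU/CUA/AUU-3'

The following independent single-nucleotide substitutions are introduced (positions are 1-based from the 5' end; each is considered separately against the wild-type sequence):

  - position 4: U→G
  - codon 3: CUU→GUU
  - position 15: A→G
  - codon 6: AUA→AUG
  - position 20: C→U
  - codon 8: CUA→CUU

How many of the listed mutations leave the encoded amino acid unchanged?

Codon 2: UUU (Phe) → GUU (Val) — missense.
Codon 3: CUU (Leu) → GUU (Val) — missense.
Codon 5: ACA (Thr) → ACG (Thr) — synonymous.
Codon 6: AUA (Ile) → AUG (Met) — missense.
Codon 7: GCU (Ala) → GUU (Val) — missense.
Codon 8: CUA (Leu) → CUU (Leu) — synonymous.
Synonymous: 2 of 6.

2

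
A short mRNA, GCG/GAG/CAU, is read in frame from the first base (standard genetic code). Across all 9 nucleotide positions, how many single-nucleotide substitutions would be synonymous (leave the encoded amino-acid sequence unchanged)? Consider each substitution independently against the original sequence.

5

Codon 1 (GCG, Ala): 3 synonymous substitutions.
Codon 2 (GAG, Glu): 1 synonymous substitution.
Codon 3 (CAU, His): 1 synonymous substitution.
Total: 3 + 1 + 1 = 5.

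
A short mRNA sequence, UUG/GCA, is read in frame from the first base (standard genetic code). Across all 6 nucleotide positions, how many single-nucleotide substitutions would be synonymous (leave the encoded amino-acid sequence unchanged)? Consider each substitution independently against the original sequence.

Codon 1 (UUG, Leu): 2 synonymous substitutions.
Codon 2 (GCA, Ala): 3 synonymous substitutions.
Total: 2 + 3 = 5.

5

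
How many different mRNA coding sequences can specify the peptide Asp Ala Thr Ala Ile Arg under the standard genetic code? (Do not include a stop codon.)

2304

Asp: 2 codons.
Ala: 4 codons.
Thr: 4 codons.
Ala: 4 codons.
Ile: 3 codons.
Arg: 6 codons.
2 × 4 × 4 × 4 × 3 × 6 = 2304.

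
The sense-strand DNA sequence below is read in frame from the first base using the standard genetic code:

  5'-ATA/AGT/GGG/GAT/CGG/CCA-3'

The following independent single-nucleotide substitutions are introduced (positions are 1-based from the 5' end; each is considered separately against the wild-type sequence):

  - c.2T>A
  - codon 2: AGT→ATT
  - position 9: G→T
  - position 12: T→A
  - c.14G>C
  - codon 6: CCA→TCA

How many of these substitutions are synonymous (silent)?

Codon 1: ATA (Ile) → AAA (Lys) — missense.
Codon 2: AGT (Ser) → ATT (Ile) — missense.
Codon 3: GGG (Gly) → GGT (Gly) — synonymous.
Codon 4: GAT (Asp) → GAA (Glu) — missense.
Codon 5: CGG (Arg) → CCG (Pro) — missense.
Codon 6: CCA (Pro) → TCA (Ser) — missense.
Synonymous: 1 of 6.

1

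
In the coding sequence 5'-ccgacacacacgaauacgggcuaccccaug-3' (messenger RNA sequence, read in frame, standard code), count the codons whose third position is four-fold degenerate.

Codon 1 CCG (Pro): third position 4-fold.
Codon 2 ACA (Thr): third position 4-fold.
Codon 3 CAC (His): third position 2-fold.
Codon 4 ACG (Thr): third position 4-fold.
Codon 5 AAU (Asn): third position 2-fold.
Codon 6 ACG (Thr): third position 4-fold.
Codon 7 GGC (Gly): third position 4-fold.
Codon 8 UAC (Tyr): third position 2-fold.
Codon 9 CCC (Pro): third position 4-fold.
Codon 10 AUG (Met): third position 1-fold.
Four-fold degenerate third positions: 6.

6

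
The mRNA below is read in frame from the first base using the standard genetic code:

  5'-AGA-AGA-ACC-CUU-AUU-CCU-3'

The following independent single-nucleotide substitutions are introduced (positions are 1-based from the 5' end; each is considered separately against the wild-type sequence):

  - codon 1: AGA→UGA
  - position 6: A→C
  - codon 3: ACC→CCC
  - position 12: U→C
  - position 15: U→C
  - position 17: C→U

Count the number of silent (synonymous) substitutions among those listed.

2

Codon 1: AGA (Arg) → UGA (Stop) — nonsense.
Codon 2: AGA (Arg) → AGC (Ser) — missense.
Codon 3: ACC (Thr) → CCC (Pro) — missense.
Codon 4: CUU (Leu) → CUC (Leu) — synonymous.
Codon 5: AUU (Ile) → AUC (Ile) — synonymous.
Codon 6: CCU (Pro) → CUU (Leu) — missense.
Synonymous: 2 of 6.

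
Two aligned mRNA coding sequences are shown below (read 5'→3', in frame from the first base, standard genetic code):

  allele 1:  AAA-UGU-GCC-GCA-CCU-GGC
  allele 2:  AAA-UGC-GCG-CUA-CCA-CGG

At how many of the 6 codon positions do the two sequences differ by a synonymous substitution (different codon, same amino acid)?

3

Codon 1: AAA Lys / AAA Lys — identical.
Codon 2: UGU Cys / UGC Cys — synonymous.
Codon 3: GCC Ala / GCG Ala — synonymous.
Codon 4: GCA Ala / CUA Leu — nonsynonymous.
Codon 5: CCU Pro / CCA Pro — synonymous.
Codon 6: GGC Gly / CGG Arg — nonsynonymous.
Synonymous differences: 3.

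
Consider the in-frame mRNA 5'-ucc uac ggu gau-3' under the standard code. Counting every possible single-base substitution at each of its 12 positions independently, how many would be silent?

Codon 1 (UCC, Ser): 3 synonymous substitutions.
Codon 2 (UAC, Tyr): 1 synonymous substitution.
Codon 3 (GGU, Gly): 3 synonymous substitutions.
Codon 4 (GAU, Asp): 1 synonymous substitution.
Total: 3 + 1 + 3 + 1 = 8.

8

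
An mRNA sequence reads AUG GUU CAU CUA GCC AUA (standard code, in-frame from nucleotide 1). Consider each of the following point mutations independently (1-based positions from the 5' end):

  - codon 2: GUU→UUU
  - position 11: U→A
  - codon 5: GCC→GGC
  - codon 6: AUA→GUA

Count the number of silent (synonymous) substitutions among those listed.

Codon 2: GUU (Val) → UUU (Phe) — missense.
Codon 4: CUA (Leu) → CAA (Gln) — missense.
Codon 5: GCC (Ala) → GGC (Gly) — missense.
Codon 6: AUA (Ile) → GUA (Val) — missense.
Synonymous: 0 of 4.

0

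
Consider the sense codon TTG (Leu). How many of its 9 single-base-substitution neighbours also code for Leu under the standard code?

2

Position 1: CTG → 1 synonymous.
Position 2: none → 0 synonymous.
Position 3: TTA → 1 synonymous.
Total: 1 + 0 + 1 = 2.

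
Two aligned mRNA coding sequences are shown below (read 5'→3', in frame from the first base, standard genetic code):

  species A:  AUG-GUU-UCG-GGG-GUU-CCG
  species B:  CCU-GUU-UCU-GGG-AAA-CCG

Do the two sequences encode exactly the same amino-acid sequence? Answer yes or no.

Codon 1: AUG Met / CCU Pro — nonsynonymous.
Codon 2: GUU Val / GUU Val — identical.
Codon 3: UCG Ser / UCU Ser — synonymous.
Codon 4: GGG Gly / GGG Gly — identical.
Codon 5: GUU Val / AAA Lys — nonsynonymous.
Codon 6: CCG Pro / CCG Pro — identical.
Nonsynonymous differences: 2 → different protein.

no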